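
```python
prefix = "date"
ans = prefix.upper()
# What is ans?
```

Trace:
`prefix = "date"` → prefix = 'date'
`ans = prefix.upper()` → ans = 'DATE'
So ans = 'DATE'

Answer: 'DATE'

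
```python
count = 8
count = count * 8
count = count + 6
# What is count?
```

Trace:
`count = 8` → count = 8
`count = count * 8` → count = 64
`count = count + 6` → count = 70
So count = 70

Answer: 70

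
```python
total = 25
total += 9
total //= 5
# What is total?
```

Trace:
`total = 25` → total = 25
`total += 9` → total = 34
`total //= 5` → total = 6
So total = 6

Answer: 6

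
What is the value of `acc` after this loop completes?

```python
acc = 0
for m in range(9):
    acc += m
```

Sum of 0 to 8 = 36
`acc` takes the values: 0 → 1 → 3 → 6 → 10 → 15 → 21 → 28 → 36

Answer: 36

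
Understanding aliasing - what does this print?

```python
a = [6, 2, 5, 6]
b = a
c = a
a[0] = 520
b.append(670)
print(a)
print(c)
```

Key concept: multiple aliases.
Step by step:
`a = [6, 2, 5, 6]` → a = [6, 2, 5, 6]
`b = a` → b = [6, 2, 5, 6] (same object as a)
`c = a` → c = [6, 2, 5, 6] (same object as a, b)
`a[0] = 520` → a = [520, 2, 5, 6] (same object as b, c); b = [520, 2, 5, 6] (same object as a, c); c = [520, 2, 5, 6] (same object as a, b)
`b.append(670)` → a = [520, 2, 5, 6, 670] (same object as b, c); b = [520, 2, 5, 6, 670] (same object as a, c); c = [520, 2, 5, 6, 670] (same object as a, b)
`print(a)` → prints [520, 2, 5, 6, 670]
`print(c)` → prints [520, 2, 5, 6, 670]

Answer:
[520, 2, 5, 6, 670]
[520, 2, 5, 6, 670]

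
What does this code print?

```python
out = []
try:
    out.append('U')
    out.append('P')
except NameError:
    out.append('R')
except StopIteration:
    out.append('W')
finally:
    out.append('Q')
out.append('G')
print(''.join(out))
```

Execution trace: 'U' (try body) → 'P' (try body, no exception) → 'Q' (finally) → 'G' (after the try/except). Output: UPQG

Answer: UPQG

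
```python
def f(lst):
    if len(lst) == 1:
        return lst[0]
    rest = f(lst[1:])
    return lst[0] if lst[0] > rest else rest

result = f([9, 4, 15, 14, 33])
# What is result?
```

Recursive max over [9, 4, 15, 14, 33] = 33

Answer: 33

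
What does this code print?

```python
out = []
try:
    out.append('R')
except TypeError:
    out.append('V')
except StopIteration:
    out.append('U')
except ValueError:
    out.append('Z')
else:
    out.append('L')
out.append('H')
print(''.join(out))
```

Execution trace: 'R' (try body, no exception) → 'L' (else) → 'H' (after the try/except). Output: RLH

Answer: RLH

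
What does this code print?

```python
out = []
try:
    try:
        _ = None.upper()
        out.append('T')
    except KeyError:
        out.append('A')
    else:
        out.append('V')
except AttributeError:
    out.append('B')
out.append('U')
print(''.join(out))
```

Execution trace: 'B' (outer except AttributeError) → 'U' (after the try/except). Output: BU

Answer: BU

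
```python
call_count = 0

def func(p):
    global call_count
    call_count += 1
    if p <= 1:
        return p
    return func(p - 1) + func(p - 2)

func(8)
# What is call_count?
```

Calls(p) = 1 + Calls(p-1) + Calls(p-2); Calls(0)=Calls(1)=1. For p=8 this gives 67.

Answer: 67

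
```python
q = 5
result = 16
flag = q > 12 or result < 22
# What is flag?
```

Trace:
`q = 5` → q = 5
`result = 16` → result = 16
`flag = q > 12 or result < 22` → flag = True
So flag = True

Answer: True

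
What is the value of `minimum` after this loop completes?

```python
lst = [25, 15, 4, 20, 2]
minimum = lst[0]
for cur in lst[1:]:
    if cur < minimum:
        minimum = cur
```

Minimum of [25, 15, 4, 20, 2]
`minimum` takes the values: 25 → 15 → 4 → 2

Answer: 2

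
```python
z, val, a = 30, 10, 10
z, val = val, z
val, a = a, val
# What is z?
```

Trace:
`z, val, a = 30, 10, 10` → z = 30; val = 10; a = 10
`z, val = val, z` → z = 10; val = 30
`val, a = a, val` → val = 10; a = 30
So z = 10

Answer: 10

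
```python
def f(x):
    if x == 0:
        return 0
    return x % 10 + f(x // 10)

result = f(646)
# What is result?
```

Sum of digits of 646: 6 + 4 + 6 = 16

Answer: 16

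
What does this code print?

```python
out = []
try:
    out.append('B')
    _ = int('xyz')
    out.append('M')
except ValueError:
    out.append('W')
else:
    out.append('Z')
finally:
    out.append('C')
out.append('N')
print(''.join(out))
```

Execution trace: 'B' (try body) → 'W' (except ValueError) → 'C' (finally) → 'N' (after the try/except). Output: BWCN

Answer: BWCN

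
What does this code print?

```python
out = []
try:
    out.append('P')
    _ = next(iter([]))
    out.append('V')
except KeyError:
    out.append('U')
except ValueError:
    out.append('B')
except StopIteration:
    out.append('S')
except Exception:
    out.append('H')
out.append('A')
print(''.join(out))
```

Execution trace: 'P' (try body) → 'S' (except StopIteration) → 'A' (after the try/except). Output: PSA

Answer: PSA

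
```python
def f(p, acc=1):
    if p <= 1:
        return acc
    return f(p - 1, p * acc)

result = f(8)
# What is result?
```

Accumulator trace (n, acc): (8, 1) -> (7, 8) -> (6, 56) -> (5, 336) -> (4, 1680) -> (3, 6720) -> (2, 20160) -> (1, 40320) -> return 40320

Answer: 40320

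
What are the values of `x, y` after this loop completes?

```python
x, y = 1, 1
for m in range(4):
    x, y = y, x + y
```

Fibonacci: after 4 iterations
`x, y` takes the values: (1, 1) → (1, 2) → (2, 3) → (3, 5) → (5, 8)

Answer: 5, 8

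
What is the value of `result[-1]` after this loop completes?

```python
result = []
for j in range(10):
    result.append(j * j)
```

Last element of squares 0 to 9
`result` takes the values: [] → [0] → [0, 1] → [0, 1, 4] → [0, 1, 4, 9] → [0, 1, 4, 9, 16] → [0, 1, 4, 9, 16, 25] → [0, 1, 4, 9, 16, 25, 36] → [0, 1, 4, 9, 16, 25, 36, 49] → [0, 1, 4, 9, 16, 25, 36, 49, 64] → [0, 1, 4, 9, 16, 25, 36, 49, 64, 81]
So `result[-1]` = 81

Answer: 81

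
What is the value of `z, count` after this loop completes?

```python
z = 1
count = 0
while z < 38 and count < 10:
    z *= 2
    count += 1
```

Double until >= 38 or 10 iterations
`z, count` takes the values: (1, 0) → (2, 0) → (2, 1) → (4, 1) → (4, 2) → (8, 2) → (8, 3) → (16, 3) → (16, 4) → (32, 4) → (32, 5) → (64, 5) → (64, 6)

Answer: 64, 6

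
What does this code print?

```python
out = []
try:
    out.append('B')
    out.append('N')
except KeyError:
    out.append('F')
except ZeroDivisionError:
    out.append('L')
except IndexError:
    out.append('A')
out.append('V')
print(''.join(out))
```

Execution trace: 'B' (try body) → 'N' (try body, no exception) → 'V' (after the try/except). Output: BNV

Answer: BNV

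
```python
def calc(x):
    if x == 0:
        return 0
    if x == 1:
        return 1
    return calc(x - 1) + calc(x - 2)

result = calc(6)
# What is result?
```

Build up from base cases: calc(0)=0, calc(1)=1, calc(2)=1, calc(3)=2, calc(4)=3, calc(5)=5, calc(6)=8

Answer: 8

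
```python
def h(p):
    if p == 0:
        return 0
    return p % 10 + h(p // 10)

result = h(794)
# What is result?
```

Sum of digits of 794: 4 + 9 + 7 = 20

Answer: 20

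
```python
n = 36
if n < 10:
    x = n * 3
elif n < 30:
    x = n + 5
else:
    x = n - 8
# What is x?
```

Trace:
`n = 36` → n = 36
`if n < 10: ...` → n < 10 is False, n < 30 is False, take else branch → x = 28
So x = 28

Answer: 28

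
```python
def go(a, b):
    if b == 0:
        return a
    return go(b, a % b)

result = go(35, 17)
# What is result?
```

go(35, 17) -> go(17, 1) -> go(1, 0) -> 1

Answer: 1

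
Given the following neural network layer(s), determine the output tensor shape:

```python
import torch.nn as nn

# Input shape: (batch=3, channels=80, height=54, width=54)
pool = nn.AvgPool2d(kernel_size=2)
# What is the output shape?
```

Input: (3, 80, 54, 54) -> Output: (3, 80, 27, 27)

Answer: (3, 80, 27, 27)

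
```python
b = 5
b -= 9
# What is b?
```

Trace:
`b = 5` → b = 5
`b -= 9` → b = -4
So b = -4

Answer: -4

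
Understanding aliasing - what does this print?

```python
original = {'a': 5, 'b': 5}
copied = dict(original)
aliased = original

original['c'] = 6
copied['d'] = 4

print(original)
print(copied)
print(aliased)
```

Key concept: dict() creates copy, assignment creates alias.
Step by step:
`original = {'a': 5, 'b': 5}` → original = {'a': 5, 'b': 5}
`copied = dict(original)` → copied = {'a': 5, 'b': 5}
`aliased = original` → aliased = {'a': 5, 'b': 5} (same object as original)
`original['c'] = 6` → original = {'a': 5, 'b': 5, 'c': 6} (same object as aliased); aliased = {'a': 5, 'b': 5, 'c': 6} (same object as original)
`copied['d'] = 4` → copied = {'a': 5, 'b': 5, 'd': 4}
`print(original)` → prints {'a': 5, 'b': 5, 'c': 6}
`print(copied)` → prints {'a': 5, 'b': 5, 'd': 4}
`print(aliased)` → prints {'a': 5, 'b': 5, 'c': 6}

Answer:
{'a': 5, 'b': 5, 'c': 6}
{'a': 5, 'b': 5, 'd': 4}
{'a': 5, 'b': 5, 'c': 6}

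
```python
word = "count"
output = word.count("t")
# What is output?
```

Trace:
`word = "count"` → word = 'count'
`output = word.count("t")` → output = 1
So output = 1

Answer: 1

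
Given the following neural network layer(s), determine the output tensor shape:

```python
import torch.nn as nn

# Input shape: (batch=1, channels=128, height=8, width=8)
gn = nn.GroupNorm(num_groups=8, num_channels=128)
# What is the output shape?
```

Input: (1, 128, 8, 8) -> Output: (1, 128, 8, 8)

Answer: (1, 128, 8, 8)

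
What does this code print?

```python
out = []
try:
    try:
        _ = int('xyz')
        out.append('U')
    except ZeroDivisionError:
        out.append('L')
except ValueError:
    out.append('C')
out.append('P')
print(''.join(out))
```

Execution trace: 'C' (outer except ValueError) → 'P' (after the try/except). Output: CP

Answer: CP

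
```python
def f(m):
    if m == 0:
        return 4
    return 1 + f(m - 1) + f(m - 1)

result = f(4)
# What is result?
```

f(m) = 1 + 2·f(m-1), f(0)=4. Closed form: (4+1)·2^4 - 1 = 79.

Answer: 79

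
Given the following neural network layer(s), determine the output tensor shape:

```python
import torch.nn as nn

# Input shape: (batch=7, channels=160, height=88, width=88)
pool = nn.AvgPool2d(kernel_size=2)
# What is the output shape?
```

Input: (7, 160, 88, 88) -> Output: (7, 160, 44, 44)

Answer: (7, 160, 44, 44)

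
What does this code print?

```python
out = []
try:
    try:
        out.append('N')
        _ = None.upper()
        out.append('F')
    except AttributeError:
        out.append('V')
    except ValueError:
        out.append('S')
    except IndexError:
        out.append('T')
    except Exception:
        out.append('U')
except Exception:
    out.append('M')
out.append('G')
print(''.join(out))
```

Execution trace: 'N' (inner try body) → 'V' (inner except AttributeError) → 'G' (after the try/except). Output: NVG

Answer: NVG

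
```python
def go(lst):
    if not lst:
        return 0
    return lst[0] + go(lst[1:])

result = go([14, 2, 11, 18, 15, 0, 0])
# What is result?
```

14 + 2 + 11 + 18 + 15 + 0 + 0 + 0 = 60

Answer: 60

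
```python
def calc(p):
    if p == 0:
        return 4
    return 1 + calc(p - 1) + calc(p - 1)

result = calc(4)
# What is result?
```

calc(p) = 1 + 2·calc(p-1), calc(0)=4. Closed form: (4+1)·2^4 - 1 = 79.

Answer: 79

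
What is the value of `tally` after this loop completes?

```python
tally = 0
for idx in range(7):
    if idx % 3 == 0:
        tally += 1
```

Count numbers divisible by 3 in range(7)
`tally` takes the values: 0 → 1 → 2 → 3

Answer: 3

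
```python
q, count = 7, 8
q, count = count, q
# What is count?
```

Trace:
`q, count = 7, 8` → q = 7; count = 8
`q, count = count, q` → q = 8; count = 7
So count = 7

Answer: 7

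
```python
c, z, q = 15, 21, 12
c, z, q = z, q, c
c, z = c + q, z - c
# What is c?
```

Trace:
`c, z, q = 15, 21, 12` → c = 15; z = 21; q = 12
`c, z, q = z, q, c` → c = 21; z = 12; q = 15
`c, z = c + q, z - c` → c = 36; z = -9
So c = 36

Answer: 36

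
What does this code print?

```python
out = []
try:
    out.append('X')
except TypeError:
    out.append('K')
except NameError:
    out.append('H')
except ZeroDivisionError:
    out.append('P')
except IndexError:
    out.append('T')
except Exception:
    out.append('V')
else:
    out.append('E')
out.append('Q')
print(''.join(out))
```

Execution trace: 'X' (try body, no exception) → 'E' (else) → 'Q' (after the try/except). Output: XEQ

Answer: XEQ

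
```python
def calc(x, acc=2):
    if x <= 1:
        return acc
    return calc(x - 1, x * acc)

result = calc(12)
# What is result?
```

Accumulator trace (n, acc): (12, 2) -> (11, 24) -> (10, 264) -> (9, 2640) -> (8, 23760) -> (7, 190080) -> (6, 1330560) -> (5, 7983360) -> (4, 39916800) -> (3, 159667200) -> (2, 479001600) -> (1, 958003200) -> return 958003200

Answer: 958003200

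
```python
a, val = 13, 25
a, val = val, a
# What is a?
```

Trace:
`a, val = 13, 25` → a = 13; val = 25
`a, val = val, a` → a = 25; val = 13
So a = 25

Answer: 25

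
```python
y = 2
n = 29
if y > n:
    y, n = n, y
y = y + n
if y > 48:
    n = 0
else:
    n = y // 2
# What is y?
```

Trace:
`y = 2` → y = 2
`n = 29` → n = 29
`if y > n: ...` → y > n is False → no variable changes
`y = y + n` → y = 31
`if y > 48: ...` → y > 48 is False, take else branch → n = 15
So y = 31

Answer: 31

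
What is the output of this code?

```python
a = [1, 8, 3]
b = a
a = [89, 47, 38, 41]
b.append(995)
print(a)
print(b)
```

Key concept: rebinding vs mutation: a is rebound to a new list, b still points at the original.
Step by step:
`a = [1, 8, 3]` → a = [1, 8, 3]
`b = a` → b = [1, 8, 3] (same object as a)
`a = [89, 47, 38, 41]` → a = [89, 47, 38, 41]
`b.append(995)` → b = [1, 8, 3, 995]
`print(a)` → prints [89, 47, 38, 41]
`print(b)` → prints [1, 8, 3, 995]

Answer:
[89, 47, 38, 41]
[1, 8, 3, 995]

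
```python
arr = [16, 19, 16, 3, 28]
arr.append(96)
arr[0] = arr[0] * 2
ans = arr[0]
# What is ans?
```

Trace:
`arr = [16, 19, 16, 3, 28]` → arr = [16, 19, 16, 3, 28]
`arr.append(96)` → arr = [16, 19, 16, 3, 28, 96]
`arr[0] = arr[0] * 2` → arr = [32, 19, 16, 3, 28, 96]
`ans = arr[0]` → ans = 32
So ans = 32

Answer: 32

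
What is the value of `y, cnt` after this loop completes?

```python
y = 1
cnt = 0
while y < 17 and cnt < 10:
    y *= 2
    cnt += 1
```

Double until >= 17 or 10 iterations
`y, cnt` takes the values: (1, 0) → (2, 0) → (2, 1) → (4, 1) → (4, 2) → (8, 2) → (8, 3) → (16, 3) → (16, 4) → (32, 4) → (32, 5)

Answer: 32, 5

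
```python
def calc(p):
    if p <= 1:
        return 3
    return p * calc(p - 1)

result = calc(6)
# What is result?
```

calc(6) = 6 * 5 * 4 * 3 * 2 * 3 = 2160

Answer: 2160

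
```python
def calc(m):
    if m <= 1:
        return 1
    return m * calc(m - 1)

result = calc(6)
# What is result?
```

calc(6) = 6 * 5 * 4 * 3 * 2 * 1 = 720

Answer: 720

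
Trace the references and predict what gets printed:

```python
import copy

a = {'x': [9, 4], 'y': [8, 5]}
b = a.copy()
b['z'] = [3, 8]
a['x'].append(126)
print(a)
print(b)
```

Key concept: shallow copy of dict with mutable values.
Step by step:
`a = {'x': [9, 4], 'y': [8, 5]}` → a = {'x': [9, 4], 'y': [8, 5]}
`b = a.copy()` → b = {'x': [9, 4], 'y': [8, 5]}
`b['z'] = [3, 8]` → b = {'x': [9, 4], 'y': [8, 5], 'z': [3, 8]}
`a['x'].append(126)` → a = {'x': [9, 4, 126], 'y': [8, 5]}; b = {'x': [9, 4, 126], 'y': [8, 5], 'z': [3, 8]}
`print(a)` → prints {'x': [9, 4, 126], 'y': [8, 5]}
`print(b)` → prints {'x': [9, 4, 126], 'y': [8, 5], 'z': [3, 8]}

Answer:
{'x': [9, 4, 126], 'y': [8, 5]}
{'x': [9, 4, 126], 'y': [8, 5], 'z': [3, 8]}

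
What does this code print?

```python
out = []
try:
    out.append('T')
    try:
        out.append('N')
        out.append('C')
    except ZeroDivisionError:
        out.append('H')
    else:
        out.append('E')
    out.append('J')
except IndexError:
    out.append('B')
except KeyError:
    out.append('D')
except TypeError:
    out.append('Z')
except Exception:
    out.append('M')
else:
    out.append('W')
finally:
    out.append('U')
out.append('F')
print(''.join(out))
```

Execution trace: 'T' (try body) → 'N' (inner try body) → 'C' (inner try body, no exception) → 'E' (inner else) → 'J' (try body, no exception) → 'W' (else) → 'U' (finally) → 'F' (after the try/except). Output: TNCEJWUF

Answer: TNCEJWUF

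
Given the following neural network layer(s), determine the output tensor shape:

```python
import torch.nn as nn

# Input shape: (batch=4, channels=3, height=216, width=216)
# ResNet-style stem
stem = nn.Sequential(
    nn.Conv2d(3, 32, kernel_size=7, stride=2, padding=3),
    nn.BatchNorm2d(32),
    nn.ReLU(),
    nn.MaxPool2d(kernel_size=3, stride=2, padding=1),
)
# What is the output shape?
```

Input: (4, 3, 216, 216) -> after Conv2d 7x7 stride=2: (4, 32, 108, 108) -> Output: (4, 32, 54, 54)

Answer: (4, 32, 54, 54)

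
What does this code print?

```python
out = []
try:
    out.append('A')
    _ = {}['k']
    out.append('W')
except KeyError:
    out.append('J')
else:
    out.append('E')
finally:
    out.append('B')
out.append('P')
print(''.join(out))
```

Execution trace: 'A' (try body) → 'J' (except KeyError) → 'B' (finally) → 'P' (after the try/except). Output: AJBP

Answer: AJBP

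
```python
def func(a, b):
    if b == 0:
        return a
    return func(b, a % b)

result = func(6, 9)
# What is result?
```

func(6, 9) -> func(9, 6) -> func(6, 3) -> func(3, 0) -> 3

Answer: 3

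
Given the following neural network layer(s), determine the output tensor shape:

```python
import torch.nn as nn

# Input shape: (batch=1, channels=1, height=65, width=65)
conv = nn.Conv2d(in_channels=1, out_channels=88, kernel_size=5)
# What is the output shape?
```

Input: (1, 1, 65, 65) -> Output: (1, 88, 61, 61)

Answer: (1, 88, 61, 61)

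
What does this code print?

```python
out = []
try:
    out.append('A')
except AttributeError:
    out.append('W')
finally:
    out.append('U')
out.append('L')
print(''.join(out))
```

Execution trace: 'A' (try body, no exception) → 'U' (finally) → 'L' (after the try/except). Output: AUL

Answer: AUL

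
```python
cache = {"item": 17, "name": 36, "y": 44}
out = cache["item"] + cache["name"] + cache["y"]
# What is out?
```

Trace:
`cache = {"item": 17, "name": 36, "y": 44}` → cache = {'item': 17, 'name': 36, 'y': 44}
`out = cache["item"] + cache["name"] + cache["y"]` → out = 97
So out = 97

Answer: 97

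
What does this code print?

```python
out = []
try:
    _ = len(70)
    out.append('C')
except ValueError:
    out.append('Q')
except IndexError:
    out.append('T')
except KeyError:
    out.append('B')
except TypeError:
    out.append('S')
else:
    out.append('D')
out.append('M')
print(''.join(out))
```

Execution trace: 'S' (except TypeError) → 'M' (after the try/except). Output: SM

Answer: SM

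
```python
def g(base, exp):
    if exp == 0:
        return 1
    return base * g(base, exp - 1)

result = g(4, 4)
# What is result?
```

g(4, 4) = 4 * 4 * 4 * 4 = 256

Answer: 256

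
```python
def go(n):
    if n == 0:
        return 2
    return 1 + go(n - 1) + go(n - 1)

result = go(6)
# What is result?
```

go(n) = 1 + 2·go(n-1), go(0)=2. Closed form: (2+1)·2^6 - 1 = 191.

Answer: 191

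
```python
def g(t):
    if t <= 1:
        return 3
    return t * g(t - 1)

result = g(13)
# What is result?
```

g(13) = 13 * 12 * 11 * 10 * 9 * 8 * 7 * 6 * 5 * 4 * 3 * 2 * 3 = 18681062400

Answer: 18681062400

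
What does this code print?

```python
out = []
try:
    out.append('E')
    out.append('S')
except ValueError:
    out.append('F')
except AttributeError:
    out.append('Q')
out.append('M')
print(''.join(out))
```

Execution trace: 'E' (try body) → 'S' (try body, no exception) → 'M' (after the try/except). Output: ESM

Answer: ESM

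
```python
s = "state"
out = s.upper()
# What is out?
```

Trace:
`s = "state"` → s = 'state'
`out = s.upper()` → out = 'STATE'
So out = 'STATE'

Answer: 'STATE'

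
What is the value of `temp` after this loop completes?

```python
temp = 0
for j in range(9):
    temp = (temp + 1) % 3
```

Increment mod 3, 9 times = 0
`temp` takes the values: 0 → 1 → 2 → 0 → 1 → 2 → 0 → 1 → 2 → 0

Answer: 0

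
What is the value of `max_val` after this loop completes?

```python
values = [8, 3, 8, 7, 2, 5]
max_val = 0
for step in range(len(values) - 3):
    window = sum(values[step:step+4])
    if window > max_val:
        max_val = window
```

Max sum of 4-element window in [8, 3, 8, 7, 2, 5]
`max_val` takes the values: 0 → 26

Answer: 26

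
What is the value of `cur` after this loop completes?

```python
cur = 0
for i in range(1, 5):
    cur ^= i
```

XOR of 1 to 4
`cur` takes the values: 0 → 1 → 3 → 0 → 4

Answer: 4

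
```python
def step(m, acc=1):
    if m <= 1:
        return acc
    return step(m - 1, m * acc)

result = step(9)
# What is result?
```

Accumulator trace (n, acc): (9, 1) -> (8, 9) -> (7, 72) -> (6, 504) -> (5, 3024) -> (4, 15120) -> (3, 60480) -> (2, 181440) -> (1, 362880) -> return 362880

Answer: 362880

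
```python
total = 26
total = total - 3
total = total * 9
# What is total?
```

Trace:
`total = 26` → total = 26
`total = total - 3` → total = 23
`total = total * 9` → total = 207
So total = 207

Answer: 207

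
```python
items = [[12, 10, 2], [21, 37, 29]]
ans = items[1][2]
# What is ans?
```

Trace:
`items = [[12, 10, 2], [21, 37, 29]]` → items = [[12, 10, 2], [21, 37, 29]]
`ans = items[1][2]` → ans = 29
So ans = 29

Answer: 29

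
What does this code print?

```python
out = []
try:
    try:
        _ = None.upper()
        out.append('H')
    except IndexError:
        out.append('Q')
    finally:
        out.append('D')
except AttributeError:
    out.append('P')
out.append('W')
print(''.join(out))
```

Execution trace: 'D' (finally) → 'P' (outer except AttributeError) → 'W' (after the try/except). Output: DPW

Answer: DPW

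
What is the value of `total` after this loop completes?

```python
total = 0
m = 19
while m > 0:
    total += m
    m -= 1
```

Sum 19 down to 1
`total` takes the values: 0 → 19 → 37 → 54 → 70 → 85 → 99 → 112 → 124 → 135 → 145 → 154 → 162 → 169 → 175 → 180 → 184 → 187 → 189 → 190

Answer: 190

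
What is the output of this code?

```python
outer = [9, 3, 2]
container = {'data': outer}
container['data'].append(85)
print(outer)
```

Key concept: dict holds reference to list.
Step by step:
`outer = [9, 3, 2]` → outer = [9, 3, 2]
`container = {'data': outer}` → container = {'data': [9, 3, 2]}
`container['data'].append(85)` → outer = [9, 3, 2, 85]; container = {'data': [9, 3, 2, 85]}
`print(outer)` → prints [9, 3, 2, 85]

Answer: [9, 3, 2, 85]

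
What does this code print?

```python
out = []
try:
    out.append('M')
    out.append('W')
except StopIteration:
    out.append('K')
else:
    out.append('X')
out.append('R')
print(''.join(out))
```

Execution trace: 'M' (try body) → 'W' (try body, no exception) → 'X' (else) → 'R' (after the try/except). Output: MWXR

Answer: MWXR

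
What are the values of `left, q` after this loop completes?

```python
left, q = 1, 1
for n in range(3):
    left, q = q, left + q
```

Fibonacci: after 3 iterations
`left, q` takes the values: (1, 1) → (1, 2) → (2, 3) → (3, 5)

Answer: 3, 5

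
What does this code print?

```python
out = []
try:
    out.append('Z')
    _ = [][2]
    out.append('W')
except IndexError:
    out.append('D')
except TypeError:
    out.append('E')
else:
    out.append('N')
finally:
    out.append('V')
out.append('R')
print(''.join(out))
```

Execution trace: 'Z' (try body) → 'D' (except IndexError) → 'V' (finally) → 'R' (after the try/except). Output: ZDVR

Answer: ZDVR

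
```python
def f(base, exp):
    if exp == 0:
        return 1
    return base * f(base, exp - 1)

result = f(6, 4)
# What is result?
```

f(6, 4) = 6 * 6 * 6 * 6 = 1296

Answer: 1296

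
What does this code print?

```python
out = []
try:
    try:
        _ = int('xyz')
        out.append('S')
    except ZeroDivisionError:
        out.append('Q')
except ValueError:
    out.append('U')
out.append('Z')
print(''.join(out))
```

Execution trace: 'U' (outer except ValueError) → 'Z' (after the try/except). Output: UZ

Answer: UZ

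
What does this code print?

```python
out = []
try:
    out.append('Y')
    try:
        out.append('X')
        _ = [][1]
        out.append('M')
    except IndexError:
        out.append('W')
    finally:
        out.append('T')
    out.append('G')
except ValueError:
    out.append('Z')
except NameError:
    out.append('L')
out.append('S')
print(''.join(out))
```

Execution trace: 'Y' (try body) → 'X' (inner try body) → 'W' (inner except IndexError) → 'T' (inner finally) → 'G' (try body, no exception) → 'S' (after the try/except). Output: YXWTGS

Answer: YXWTGS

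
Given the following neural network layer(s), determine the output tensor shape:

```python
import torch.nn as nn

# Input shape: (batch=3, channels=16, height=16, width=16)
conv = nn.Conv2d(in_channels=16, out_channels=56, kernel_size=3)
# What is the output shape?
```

Input: (3, 16, 16, 16) -> Output: (3, 56, 14, 14)

Answer: (3, 56, 14, 14)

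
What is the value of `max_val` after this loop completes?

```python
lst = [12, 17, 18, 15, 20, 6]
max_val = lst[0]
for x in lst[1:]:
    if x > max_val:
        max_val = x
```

Maximum of [12, 17, 18, 15, 20, 6]
`max_val` takes the values: 12 → 17 → 18 → 20

Answer: 20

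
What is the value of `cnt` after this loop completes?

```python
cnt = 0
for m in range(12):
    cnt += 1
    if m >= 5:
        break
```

Loop breaks when m reaches 5, cnt is 6
`cnt` takes the values: 0 → 1 → 2 → 3 → 4 → 5 → 6

Answer: 6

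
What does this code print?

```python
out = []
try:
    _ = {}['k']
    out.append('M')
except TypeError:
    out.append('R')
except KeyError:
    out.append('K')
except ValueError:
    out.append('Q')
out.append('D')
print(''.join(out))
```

Execution trace: 'K' (except KeyError) → 'D' (after the try/except). Output: KD

Answer: KD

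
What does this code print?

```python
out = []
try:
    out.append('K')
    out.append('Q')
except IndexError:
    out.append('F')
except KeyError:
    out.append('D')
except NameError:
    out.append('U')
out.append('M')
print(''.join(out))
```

Execution trace: 'K' (try body) → 'Q' (try body, no exception) → 'M' (after the try/except). Output: KQM

Answer: KQM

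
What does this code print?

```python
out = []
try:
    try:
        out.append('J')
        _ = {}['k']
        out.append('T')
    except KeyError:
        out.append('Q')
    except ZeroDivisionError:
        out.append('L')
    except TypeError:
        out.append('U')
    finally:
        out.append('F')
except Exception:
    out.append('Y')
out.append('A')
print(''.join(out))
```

Execution trace: 'J' (inner try body) → 'Q' (inner except KeyError) → 'F' (inner finally) → 'A' (after the try/except). Output: JQFA

Answer: JQFA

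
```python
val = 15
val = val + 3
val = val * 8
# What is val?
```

Trace:
`val = 15` → val = 15
`val = val + 3` → val = 18
`val = val * 8` → val = 144
So val = 144

Answer: 144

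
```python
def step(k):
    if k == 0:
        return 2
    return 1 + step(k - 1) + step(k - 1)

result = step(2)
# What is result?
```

step(k) = 1 + 2·step(k-1), step(0)=2. Closed form: (2+1)·2^2 - 1 = 11.

Answer: 11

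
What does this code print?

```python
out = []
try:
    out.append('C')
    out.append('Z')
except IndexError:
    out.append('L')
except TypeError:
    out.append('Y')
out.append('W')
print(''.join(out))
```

Execution trace: 'C' (try body) → 'Z' (try body, no exception) → 'W' (after the try/except). Output: CZW

Answer: CZW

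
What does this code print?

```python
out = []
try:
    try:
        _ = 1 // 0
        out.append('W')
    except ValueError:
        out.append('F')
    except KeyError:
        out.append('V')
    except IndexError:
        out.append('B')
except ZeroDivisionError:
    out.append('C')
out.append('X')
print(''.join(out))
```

Execution trace: 'C' (outer except ZeroDivisionError) → 'X' (after the try/except). Output: CX

Answer: CX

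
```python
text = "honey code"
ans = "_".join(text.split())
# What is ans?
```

Trace:
`text = "honey code"` → text = 'honey code'
`ans = "_".join(text.split())` → ans = 'honey_code'
So ans = 'honey_code'

Answer: 'honey_code'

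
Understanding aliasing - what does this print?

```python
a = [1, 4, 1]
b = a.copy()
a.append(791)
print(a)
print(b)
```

Key concept: list.copy() creates independent copy.
Step by step:
`a = [1, 4, 1]` → a = [1, 4, 1]
`b = a.copy()` → b = [1, 4, 1]
`a.append(791)` → a = [1, 4, 1, 791]
`print(a)` → prints [1, 4, 1, 791]
`print(b)` → prints [1, 4, 1]

Answer:
[1, 4, 1, 791]
[1, 4, 1]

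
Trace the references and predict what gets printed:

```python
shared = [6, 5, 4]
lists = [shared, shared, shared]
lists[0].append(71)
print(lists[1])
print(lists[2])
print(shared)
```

Key concept: list of same reference.
Step by step:
`shared = [6, 5, 4]` → shared = [6, 5, 4]
`lists = [shared, shared, shared]` → lists = [[6, 5, 4], [6, 5, 4], [6, 5, 4]]
`lists[0].append(71)` → shared = [6, 5, 4, 71]; lists = [[6, 5, 4, 71], [6, 5, 4, 71], [6, 5, 4, 71]]
`print(lists[1])` → prints [6, 5, 4, 71]
`print(lists[2])` → prints [6, 5, 4, 71]
`print(shared)` → prints [6, 5, 4, 71]

Answer:
[6, 5, 4, 71]
[6, 5, 4, 71]
[6, 5, 4, 71]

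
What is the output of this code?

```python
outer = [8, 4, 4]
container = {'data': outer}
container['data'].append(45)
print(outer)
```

Key concept: dict holds reference to list.
Step by step:
`outer = [8, 4, 4]` → outer = [8, 4, 4]
`container = {'data': outer}` → container = {'data': [8, 4, 4]}
`container['data'].append(45)` → outer = [8, 4, 4, 45]; container = {'data': [8, 4, 4, 45]}
`print(outer)` → prints [8, 4, 4, 45]

Answer: [8, 4, 4, 45]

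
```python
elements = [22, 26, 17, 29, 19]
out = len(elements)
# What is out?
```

Trace:
`elements = [22, 26, 17, 29, 19]` → elements = [22, 26, 17, 29, 19]
`out = len(elements)` → out = 5
So out = 5

Answer: 5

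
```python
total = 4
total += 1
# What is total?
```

Trace:
`total = 4` → total = 4
`total += 1` → total = 5
So total = 5

Answer: 5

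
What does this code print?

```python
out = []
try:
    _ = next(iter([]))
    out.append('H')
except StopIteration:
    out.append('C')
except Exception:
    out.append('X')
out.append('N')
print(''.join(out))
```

Execution trace: 'C' (except StopIteration) → 'N' (after the try/except). Output: CN

Answer: CN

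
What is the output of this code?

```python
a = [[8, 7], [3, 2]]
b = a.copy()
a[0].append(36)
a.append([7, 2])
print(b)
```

Key concept: shallow copy with nested lists.
Step by step:
`a = [[8, 7], [3, 2]]` → a = [[8, 7], [3, 2]]
`b = a.copy()` → b = [[8, 7], [3, 2]]
`a[0].append(36)` → a = [[8, 7, 36], [3, 2]]; b = [[8, 7, 36], [3, 2]]
`a.append([7, 2])` → a = [[8, 7, 36], [3, 2], [7, 2]]
`print(b)` → prints [[8, 7, 36], [3, 2]]

Answer: [[8, 7, 36], [3, 2]]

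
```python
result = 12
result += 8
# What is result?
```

Trace:
`result = 12` → result = 12
`result += 8` → result = 20
So result = 20

Answer: 20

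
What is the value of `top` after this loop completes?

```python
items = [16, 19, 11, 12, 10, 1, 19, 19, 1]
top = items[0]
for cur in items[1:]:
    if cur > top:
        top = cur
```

Maximum of [16, 19, 11, 12, 10, 1, 19, 19, 1]
`top` takes the values: 16 → 19

Answer: 19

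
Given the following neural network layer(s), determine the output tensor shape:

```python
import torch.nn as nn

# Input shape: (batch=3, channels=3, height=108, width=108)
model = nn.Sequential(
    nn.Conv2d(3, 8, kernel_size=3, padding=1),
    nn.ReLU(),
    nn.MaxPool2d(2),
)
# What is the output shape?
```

Input: (3, 3, 108, 108) -> after Conv2d: (3, 8, 108, 108) -> after ReLU: (3, 8, 108, 108) -> Output: (3, 8, 54, 54)

Answer: (3, 8, 54, 54)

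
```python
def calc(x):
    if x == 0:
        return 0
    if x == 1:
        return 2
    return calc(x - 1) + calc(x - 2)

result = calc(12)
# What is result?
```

Build up from base cases: calc(0)=0, calc(1)=2, calc(2)=2, calc(3)=4, calc(4)=6, calc(5)=10, calc(6)=16, ..., calc(12)=288

Answer: 288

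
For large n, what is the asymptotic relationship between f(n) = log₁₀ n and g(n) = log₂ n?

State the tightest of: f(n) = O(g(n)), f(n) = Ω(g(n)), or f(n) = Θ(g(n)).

log₁₀ n vs log₂ n: f(n) = Θ(g(n)) — they are asymptotically equivalent (log bases differ by a constant factor).

Answer: f(n) = Θ(g(n)) — they are asymptotically equivalent (log bases differ by a constant factor).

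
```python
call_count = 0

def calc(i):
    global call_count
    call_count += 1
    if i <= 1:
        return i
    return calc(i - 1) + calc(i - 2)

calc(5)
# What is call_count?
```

Calls(i) = 1 + Calls(i-1) + Calls(i-2); Calls(0)=Calls(1)=1. For i=5 this gives 15.

Answer: 15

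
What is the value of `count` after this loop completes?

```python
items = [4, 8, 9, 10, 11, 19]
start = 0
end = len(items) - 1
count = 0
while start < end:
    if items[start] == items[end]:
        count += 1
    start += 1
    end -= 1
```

Count matching pairs from ends
`count` takes the values: 0

Answer: 0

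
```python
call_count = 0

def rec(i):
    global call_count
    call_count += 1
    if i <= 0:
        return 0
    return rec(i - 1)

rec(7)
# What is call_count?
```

Linear recursion stepping by 1: 8 calls from i=7 down to ≤0.

Answer: 8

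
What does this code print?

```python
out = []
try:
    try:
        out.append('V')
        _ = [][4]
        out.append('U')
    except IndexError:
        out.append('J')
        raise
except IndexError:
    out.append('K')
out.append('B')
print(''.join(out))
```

Execution trace: 'V' (inner try body) → 'J' (inner except IndexError) → 'K' (outer except IndexError) → 'B' (after the try/except). Output: VJKB

Answer: VJKB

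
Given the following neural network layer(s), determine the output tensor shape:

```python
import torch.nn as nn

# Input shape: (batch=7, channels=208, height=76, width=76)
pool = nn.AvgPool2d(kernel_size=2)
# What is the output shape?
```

Input: (7, 208, 76, 76) -> Output: (7, 208, 38, 38)

Answer: (7, 208, 38, 38)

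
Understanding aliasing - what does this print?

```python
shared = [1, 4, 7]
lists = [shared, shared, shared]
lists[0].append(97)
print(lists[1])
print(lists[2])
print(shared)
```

Key concept: list of same reference.
Step by step:
`shared = [1, 4, 7]` → shared = [1, 4, 7]
`lists = [shared, shared, shared]` → lists = [[1, 4, 7], [1, 4, 7], [1, 4, 7]]
`lists[0].append(97)` → shared = [1, 4, 7, 97]; lists = [[1, 4, 7, 97], [1, 4, 7, 97], [1, 4, 7, 97]]
`print(lists[1])` → prints [1, 4, 7, 97]
`print(lists[2])` → prints [1, 4, 7, 97]
`print(shared)` → prints [1, 4, 7, 97]

Answer:
[1, 4, 7, 97]
[1, 4, 7, 97]
[1, 4, 7, 97]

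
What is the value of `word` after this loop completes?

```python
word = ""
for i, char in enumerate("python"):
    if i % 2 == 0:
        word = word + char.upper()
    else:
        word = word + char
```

Uppercase even positions in 'python'
`word` takes the values: "" → "P" → "Py" → "PyT" → "PyTh" → "PyThO" → "PyThOn"

Answer: "PyThOn"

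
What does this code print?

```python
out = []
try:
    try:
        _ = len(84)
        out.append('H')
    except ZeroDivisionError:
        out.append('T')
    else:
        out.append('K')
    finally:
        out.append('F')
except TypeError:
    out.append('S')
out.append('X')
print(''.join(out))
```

Execution trace: 'F' (finally) → 'S' (outer except TypeError) → 'X' (after the try/except). Output: FSX

Answer: FSX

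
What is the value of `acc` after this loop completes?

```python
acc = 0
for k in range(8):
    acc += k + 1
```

Start at 0, add 1 to 8 = 36
`acc` takes the values: 0 → 1 → 3 → 6 → 10 → 15 → 21 → 28 → 36

Answer: 36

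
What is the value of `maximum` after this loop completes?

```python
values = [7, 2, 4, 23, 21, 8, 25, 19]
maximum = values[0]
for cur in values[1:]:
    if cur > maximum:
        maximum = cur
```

Maximum of [7, 2, 4, 23, 21, 8, 25, 19]
`maximum` takes the values: 7 → 23 → 25

Answer: 25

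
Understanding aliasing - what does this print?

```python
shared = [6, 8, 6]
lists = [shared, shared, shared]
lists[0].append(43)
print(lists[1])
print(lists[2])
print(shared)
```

Key concept: list of same reference.
Step by step:
`shared = [6, 8, 6]` → shared = [6, 8, 6]
`lists = [shared, shared, shared]` → lists = [[6, 8, 6], [6, 8, 6], [6, 8, 6]]
`lists[0].append(43)` → shared = [6, 8, 6, 43]; lists = [[6, 8, 6, 43], [6, 8, 6, 43], [6, 8, 6, 43]]
`print(lists[1])` → prints [6, 8, 6, 43]
`print(lists[2])` → prints [6, 8, 6, 43]
`print(shared)` → prints [6, 8, 6, 43]

Answer:
[6, 8, 6, 43]
[6, 8, 6, 43]
[6, 8, 6, 43]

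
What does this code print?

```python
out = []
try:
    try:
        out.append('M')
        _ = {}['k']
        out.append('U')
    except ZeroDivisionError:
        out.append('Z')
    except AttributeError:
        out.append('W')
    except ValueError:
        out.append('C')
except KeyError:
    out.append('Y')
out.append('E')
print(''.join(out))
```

Execution trace: 'M' (try body) → 'Y' (outer except KeyError) → 'E' (after the try/except). Output: MYE

Answer: MYE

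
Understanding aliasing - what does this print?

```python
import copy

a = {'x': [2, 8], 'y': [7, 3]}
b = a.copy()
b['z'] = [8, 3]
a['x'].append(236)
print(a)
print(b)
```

Key concept: shallow copy of dict with mutable values.
Step by step:
`a = {'x': [2, 8], 'y': [7, 3]}` → a = {'x': [2, 8], 'y': [7, 3]}
`b = a.copy()` → b = {'x': [2, 8], 'y': [7, 3]}
`b['z'] = [8, 3]` → b = {'x': [2, 8], 'y': [7, 3], 'z': [8, 3]}
`a['x'].append(236)` → a = {'x': [2, 8, 236], 'y': [7, 3]}; b = {'x': [2, 8, 236], 'y': [7, 3], 'z': [8, 3]}
`print(a)` → prints {'x': [2, 8, 236], 'y': [7, 3]}
`print(b)` → prints {'x': [2, 8, 236], 'y': [7, 3], 'z': [8, 3]}

Answer:
{'x': [2, 8, 236], 'y': [7, 3]}
{'x': [2, 8, 236], 'y': [7, 3], 'z': [8, 3]}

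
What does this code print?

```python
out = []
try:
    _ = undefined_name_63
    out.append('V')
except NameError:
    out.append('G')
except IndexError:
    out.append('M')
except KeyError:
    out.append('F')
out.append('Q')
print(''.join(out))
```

Execution trace: 'G' (except NameError) → 'Q' (after the try/except). Output: GQ

Answer: GQ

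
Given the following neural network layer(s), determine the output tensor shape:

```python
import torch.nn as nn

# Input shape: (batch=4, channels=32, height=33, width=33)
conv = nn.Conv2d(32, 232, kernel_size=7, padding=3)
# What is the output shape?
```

Input: (4, 32, 33, 33) -> Output: (4, 232, 33, 33)

Answer: (4, 232, 33, 33)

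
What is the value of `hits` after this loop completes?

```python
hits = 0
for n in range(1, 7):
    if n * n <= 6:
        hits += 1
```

Count numbers where n² ≤ 6
`hits` takes the values: 0 → 1 → 2

Answer: 2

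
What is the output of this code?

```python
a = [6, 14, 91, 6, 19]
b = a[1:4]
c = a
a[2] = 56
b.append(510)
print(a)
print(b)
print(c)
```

Key concept: slice vs alias.
Step by step:
`a = [6, 14, 91, 6, 19]` → a = [6, 14, 91, 6, 19]
`b = a[1:4]` → b = [14, 91, 6]
`c = a` → c = [6, 14, 91, 6, 19] (same object as a)
`a[2] = 56` → a = [6, 14, 56, 6, 19] (same object as c); c = [6, 14, 56, 6, 19] (same object as a)
`b.append(510)` → b = [14, 91, 6, 510]
`print(a)` → prints [6, 14, 56, 6, 19]
`print(b)` → prints [14, 91, 6, 510]
`print(c)` → prints [6, 14, 56, 6, 19]

Answer:
[6, 14, 56, 6, 19]
[14, 91, 6, 510]
[6, 14, 56, 6, 19]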